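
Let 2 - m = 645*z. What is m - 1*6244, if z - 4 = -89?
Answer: 48583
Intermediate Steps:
z = -85 (z = 4 - 89 = -85)
m = 54827 (m = 2 - 645*(-85) = 2 - 1*(-54825) = 2 + 54825 = 54827)
m - 1*6244 = 54827 - 1*6244 = 54827 - 6244 = 48583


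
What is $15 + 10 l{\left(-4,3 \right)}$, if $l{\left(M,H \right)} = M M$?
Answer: $175$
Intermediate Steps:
$l{\left(M,H \right)} = M^{2}$
$15 + 10 l{\left(-4,3 \right)} = 15 + 10 \left(-4\right)^{2} = 15 + 10 \cdot 16 = 15 + 160 = 175$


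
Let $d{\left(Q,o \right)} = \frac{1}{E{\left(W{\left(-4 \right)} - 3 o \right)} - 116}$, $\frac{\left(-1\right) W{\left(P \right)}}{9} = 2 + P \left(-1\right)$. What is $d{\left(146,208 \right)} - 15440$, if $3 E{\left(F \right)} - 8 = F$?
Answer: $- \frac{15717923}{1018} \approx -15440.0$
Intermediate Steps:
$W{\left(P \right)} = -18 + 9 P$ ($W{\left(P \right)} = - 9 \left(2 + P \left(-1\right)\right) = - 9 \left(2 - P\right) = -18 + 9 P$)
$E{\left(F \right)} = \frac{8}{3} + \frac{F}{3}$
$d{\left(Q,o \right)} = \frac{1}{- \frac{394}{3} - o}$ ($d{\left(Q,o \right)} = \frac{1}{\left(\frac{8}{3} + \frac{\left(-18 + 9 \left(-4\right)\right) - 3 o}{3}\right) - 116} = \frac{1}{\left(\frac{8}{3} + \frac{\left(-18 - 36\right) - 3 o}{3}\right) - 116} = \frac{1}{\left(\frac{8}{3} + \frac{-54 - 3 o}{3}\right) - 116} = \frac{1}{\left(\frac{8}{3} - \left(18 + o\right)\right) - 116} = \frac{1}{\left(- \frac{46}{3} - o\right) - 116} = \frac{1}{- \frac{394}{3} - o}$)
$d{\left(146,208 \right)} - 15440 = - \frac{3}{394 + 3 \cdot 208} - 15440 = - \frac{3}{394 + 624} - 15440 = - \frac{3}{1018} - 15440 = - \frac{15717923}{1018}$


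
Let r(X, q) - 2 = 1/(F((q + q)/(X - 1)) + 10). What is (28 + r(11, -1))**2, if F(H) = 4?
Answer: 177241/196 ≈ 904.29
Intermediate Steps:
r(X, q) = 29/14 (r(X, q) = 2 + 1/(4 + 10) = 2 + 1/14 = 29/14)
(28 + r(11, -1))**2 = (28 + 29/14)**2 = (421/14)**2 = 177241/196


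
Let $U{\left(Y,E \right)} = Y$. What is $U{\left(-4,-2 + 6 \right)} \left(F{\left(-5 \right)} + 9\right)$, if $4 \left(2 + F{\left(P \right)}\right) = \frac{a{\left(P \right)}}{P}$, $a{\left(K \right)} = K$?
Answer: $-29$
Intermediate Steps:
$F{\left(P \right)} = - \frac{7}{4}$ ($F{\left(P \right)} = -2 + \frac{P \frac{1}{P}}{4} = -2 + \frac{1}{4} \cdot 1 = -2 + \frac{1}{4} = - \frac{7}{4}$)
$U{\left(-4,-2 + 6 \right)} \left(F{\left(-5 \right)} + 9\right) = - 4 \left(- \frac{7}{4} + 9\right) = \left(-4\right) \frac{29}{4} = -29$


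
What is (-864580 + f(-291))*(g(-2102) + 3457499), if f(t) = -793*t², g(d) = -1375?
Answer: -235073848588012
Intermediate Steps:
(-864580 + f(-291))*(g(-2102) + 3457499) = (-864580 - 793*(-291)²)*(-1375 + 3457499) = (-864580 - 793*84681)*3456124 = (-864580 - 67152033)*3456124 = -68016613*3456124 = -235073848588012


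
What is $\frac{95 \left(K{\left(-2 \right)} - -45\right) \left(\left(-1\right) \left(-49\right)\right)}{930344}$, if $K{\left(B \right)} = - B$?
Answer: $\frac{218785}{930344} \approx 0.23517$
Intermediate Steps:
$\frac{95 \left(K{\left(-2 \right)} - -45\right) \left(\left(-1\right) \left(-49\right)\right)}{930344} = \frac{95 \left(\left(-1\right) \left(-2\right) - -45\right) \left(\left(-1\right) \left(-49\right)\right)}{930344} = 95 \left(2 + 45\right) 49 \cdot \frac{1}{930344} = 95 \cdot 47 \cdot 49 \cdot \frac{1}{930344} = 4465 \cdot 49 \cdot \frac{1}{930344} = 218785 \cdot \frac{1}{930344} = \frac{218785}{930344}$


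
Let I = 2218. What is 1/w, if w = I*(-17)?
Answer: -1/37706 ≈ -2.6521e-5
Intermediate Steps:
w = -37706 (w = 2218*(-17) = -37706)
1/w = 1/(-37706) = -1/37706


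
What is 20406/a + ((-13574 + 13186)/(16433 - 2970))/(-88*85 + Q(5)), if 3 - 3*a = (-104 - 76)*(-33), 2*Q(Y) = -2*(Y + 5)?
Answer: -1028848403684/99779072365 ≈ -10.311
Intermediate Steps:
Q(Y) = -5 - Y (Q(Y) = (-2*(Y + 5))/2 = (-2*(5 + Y))/2 = (-10 - 2*Y)/2 = -5 - Y)
a = -1979 (a = 1 - (-104 - 76)*(-33)/3 = 1 - (-60)*(-33) = 1 - 1/3*5940 = 1 - 1980 = -1979)
20406/a + ((-13574 + 13186)/(16433 - 2970))/(-88*85 + Q(5)) = 20406/(-1979) + ((-13574 + 13186)/(16433 - 2970))/(-88*85 + (-5 - 1*5)) = 20406*(-1/1979) + (-388/13463)/(-7480 + (-5 - 5)) = -20406/1979 + (-388*1/13463)/(-7480 - 10) = -20406/1979 - 388/13463/(-7490) = -20406/1979 - 388/13463*(-1/7490) = -20406/1979 + 194/50418935 = -1028848403684/99779072365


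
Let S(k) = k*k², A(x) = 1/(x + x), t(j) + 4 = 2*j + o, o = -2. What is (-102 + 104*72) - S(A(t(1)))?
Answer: 3781633/512 ≈ 7386.0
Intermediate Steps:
t(j) = -6 + 2*j (t(j) = -4 + (2*j - 2) = -4 + (-2 + 2*j) = -6 + 2*j)
A(x) = 1/(2*x)
S(k) = k³
(-102 + 104*72) - S(A(t(1))) = (-102 + 104*72) - (1/(2*(-6 + 2*1)))³ = (-102 + 7488) - (1/(2*(-6 + 2)))³ = 7386 - ((½)/(-4))³ = 7386 - ((½)*(-¼))³ = 7386 - (-⅛)³ = 7386 - 1*(-1/512) = 7386 + 1/512 = 3781633/512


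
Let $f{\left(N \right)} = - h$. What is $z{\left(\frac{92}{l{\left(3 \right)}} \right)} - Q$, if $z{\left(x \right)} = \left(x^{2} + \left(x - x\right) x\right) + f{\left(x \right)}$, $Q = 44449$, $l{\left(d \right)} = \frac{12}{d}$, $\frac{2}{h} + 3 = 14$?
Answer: $- \frac{483122}{11} \approx -43920.0$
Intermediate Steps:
$h = \frac{2}{11}$ ($h = \frac{2}{-3 + 14} = \frac{2}{11} \approx 0.18182$)
$f{\left(N \right)} = - \frac{2}{11}$ ($f{\left(N \right)} = \left(-1\right) \frac{2}{11} = - \frac{2}{11}$)
$z{\left(x \right)} = - \frac{2}{11} + x^{2}$ ($z{\left(x \right)} = \left(x^{2} + \left(x - x\right) x\right) - \frac{2}{11} = \left(x^{2} + 0 x\right) - \frac{2}{11} = \left(x^{2} + 0\right) - \frac{2}{11} = x^{2} - \frac{2}{11} = - \frac{2}{11} + x^{2}$)
$z{\left(\frac{92}{l{\left(3 \right)}} \right)} - Q = \left(- \frac{2}{11} + \left(\frac{92}{12 \cdot \frac{1}{3}}\right)^{2}\right) - 44449 = \left(- \frac{2}{11} + \left(\frac{92}{4}\right)^{2}\right) - 44449 = \left(- \frac{2}{11} + \left(92 \cdot \frac{1}{4}\right)^{2}\right) - 44449 = \left(- \frac{2}{11} + 23^{2}\right) - 44449 = \left(- \frac{2}{11} + 529\right) - 44449 = \frac{5817}{11} - 44449 = - \frac{483122}{11}$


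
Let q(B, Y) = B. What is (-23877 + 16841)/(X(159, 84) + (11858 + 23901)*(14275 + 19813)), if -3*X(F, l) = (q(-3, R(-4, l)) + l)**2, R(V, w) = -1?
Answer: -7036/1218950605 ≈ -5.7722e-6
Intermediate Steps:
X(F, l) = -(-3 + l)**2/3
(-23877 + 16841)/(X(159, 84) + (11858 + 23901)*(14275 + 19813)) = (-23877 + 16841)/(-(-3 + 84)**2/3 + (11858 + 23901)*(14275 + 19813)) = -7036/(-1/3*81**2 + 35759*34088) = -7036/(-1/3*6561 + 1218952792) = -7036/(-2187 + 1218952792) = -7036/1218950605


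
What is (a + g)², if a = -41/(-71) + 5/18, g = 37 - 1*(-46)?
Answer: 11484765889/1633284 ≈ 7031.7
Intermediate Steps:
g = 83 (g = 37 + 46 = 83)
a = 1093/1278 (a = -41*(-1/71) + 5*(1/18) = 41/71 + 5/18 = 1093/1278 ≈ 0.85524)
(a + g)² = (1093/1278 + 83)² = (107167/1278)² = 11484765889/1633284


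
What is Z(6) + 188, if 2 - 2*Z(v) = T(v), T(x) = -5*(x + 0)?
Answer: 204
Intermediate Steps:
T(x) = -5*x
Z(v) = 1 + 5*v/2 (Z(v) = 1 - (-5)*v/2 = 1 + 5*v/2)
Z(6) + 188 = (1 + (5/2)*6) + 188 = (1 + 15) + 188 = 16 + 188 = 204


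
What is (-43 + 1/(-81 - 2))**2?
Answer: 12744900/6889 ≈ 1850.0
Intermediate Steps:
(-43 + 1/(-81 - 2))**2 = (-43 + 1/(-83))**2 = (-43 - 1/83)**2 = (-3570/83)**2 = 12744900/6889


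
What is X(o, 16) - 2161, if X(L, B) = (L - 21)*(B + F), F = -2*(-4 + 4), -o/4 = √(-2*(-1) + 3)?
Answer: -2497 - 64*√5 ≈ -2640.1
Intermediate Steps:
o = -4*√5 (o = -4*√(-2*(-1) + 3) = -4*√(2 + 3) = -4*√5 ≈ -8.9443)
F = 0 (F = -2*0 = 0)
X(L, B) = B*(-21 + L) (X(L, B) = (L - 21)*(B + 0) = (-21 + L)*B = B*(-21 + L))
X(o, 16) - 2161 = 16*(-21 - 4*√5) - 2161 = (-336 - 64*√5) - 2161 = -2497 - 64*√5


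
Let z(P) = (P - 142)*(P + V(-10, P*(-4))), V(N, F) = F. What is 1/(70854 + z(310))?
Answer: -1/85386 ≈ -1.1712e-5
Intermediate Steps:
z(P) = -3*P*(-142 + P) (z(P) = (P - 142)*(P + P*(-4)) = (-142 + P)*(P - 4*P) = (-142 + P)*(-3*P) = -3*P*(-142 + P))
1/(70854 + z(310)) = 1/(70854 + 3*310*(142 - 1*310)) = 1/(70854 + 3*310*(142 - 310)) = 1/(70854 + 3*310*(-168)) = 1/(70854 - 156240) = 1/(-85386) = -1/85386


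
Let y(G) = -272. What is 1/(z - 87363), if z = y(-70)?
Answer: -1/87635 ≈ -1.1411e-5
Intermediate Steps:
z = -272
1/(z - 87363) = 1/(-272 - 87363) = 1/(-87635) = -1/87635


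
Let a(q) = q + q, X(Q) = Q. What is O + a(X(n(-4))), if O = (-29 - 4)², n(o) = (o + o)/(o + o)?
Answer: 1091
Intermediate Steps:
n(o) = 1 (n(o) = (2*o)/((2*o)) = (2*o)*(1/(2*o)) = 1)
O = 1089 (O = (-33)² = 1089)
a(q) = 2*q
O + a(X(n(-4))) = 1089 + 2*1 = 1089 + 2 = 1091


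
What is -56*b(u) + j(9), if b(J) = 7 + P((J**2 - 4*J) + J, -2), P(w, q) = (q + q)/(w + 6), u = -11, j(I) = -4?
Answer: -1973/5 ≈ -394.60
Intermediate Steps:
P(w, q) = 2*q/(6 + w) (P(w, q) = (2*q)/(6 + w) = 2*q/(6 + w))
b(J) = 7 - 4/(6 + J**2 - 3*J) (b(J) = 7 + 2*(-2)/(6 + ((J**2 - 4*J) + J)) = 7 + 2*(-2)/(6 + (J**2 - 3*J)) = 7 + 2*(-2)/(6 + J**2 - 3*J) = 7 - 4/(6 + J**2 - 3*J))
-56*b(u) + j(9) = -56*(38 + 7*(-11)*(-3 - 11))/(6 - 11*(-3 - 11)) - 4 = -56*(38 + 7*(-11)*(-14))/(6 - 11*(-14)) - 4 = -56*(38 + 1078)/(6 + 154) - 4 = -56*1116/160 - 4 = -7*1116/20 - 4 = -56*279/40 - 4 = -1953/5 - 4 = -1973/5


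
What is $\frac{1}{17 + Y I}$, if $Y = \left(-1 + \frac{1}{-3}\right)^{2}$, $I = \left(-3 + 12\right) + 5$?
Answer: $\frac{9}{377} \approx 0.023873$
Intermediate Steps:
$I = 14$ ($I = 9 + 5 = 14$)
$Y = \frac{16}{9}$ ($Y = \left(-1 - \frac{1}{3}\right)^{2} = \left(- \frac{4}{3}\right)^{2} = \frac{16}{9} \approx 1.7778$)
$\frac{1}{17 + Y I} = \frac{1}{17 + \frac{16}{9} \cdot 14} = \frac{1}{17 + \frac{224}{9}} = \frac{1}{\frac{377}{9}} = \frac{9}{377}$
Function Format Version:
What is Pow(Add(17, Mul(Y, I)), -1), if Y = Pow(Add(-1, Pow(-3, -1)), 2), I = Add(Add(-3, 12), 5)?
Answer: Rational(9, 377) ≈ 0.023873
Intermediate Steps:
I = 14 (I = Add(9, 5) = 14)
Y = Rational(16, 9) (Y = Pow(Add(-1, Rational(-1, 3)), 2) = Pow(Rational(-4, 3), 2) = Rational(16, 9) ≈ 1.7778)
Pow(Add(17, Mul(Y, I)), -1) = Pow(Add(17, Mul(Rational(16, 9), 14)), -1) = Pow(Add(17, Rational(224, 9)), -1) = Pow(Rational(377, 9), -1) = Rational(9, 377)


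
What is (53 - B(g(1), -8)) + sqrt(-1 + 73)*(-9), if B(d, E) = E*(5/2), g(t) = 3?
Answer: 73 - 54*sqrt(2) ≈ -3.3675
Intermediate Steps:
B(d, E) = 5*E/2 (B(d, E) = E*(5*(1/2)) = E*(5/2) = 5*E/2)
(53 - B(g(1), -8)) + sqrt(-1 + 73)*(-9) = (53 - 5*(-8)/2) + sqrt(-1 + 73)*(-9) = (53 - 1*(-20)) + sqrt(72)*(-9) = (53 + 20) + (6*sqrt(2))*(-9) = 73 - 54*sqrt(2)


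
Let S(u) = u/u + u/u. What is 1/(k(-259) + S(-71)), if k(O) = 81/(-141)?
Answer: 47/67 ≈ 0.70149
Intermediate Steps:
k(O) = -27/47 (k(O) = 81*(-1/141) = -27/47)
S(u) = 2 (S(u) = 1 + 1 = 2)
1/(k(-259) + S(-71)) = 1/(-27/47 + 2) = 1/(67/47) = 47/67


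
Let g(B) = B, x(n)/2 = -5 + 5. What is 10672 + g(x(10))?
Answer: 10672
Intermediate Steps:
x(n) = 0 (x(n) = 2*(-5 + 5) = 2*0 = 0)
10672 + g(x(10)) = 10672 + 0 = 10672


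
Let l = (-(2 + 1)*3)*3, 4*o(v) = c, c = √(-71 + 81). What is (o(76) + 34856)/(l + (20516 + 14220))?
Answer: 34856/34709 + √10/138836 ≈ 1.0043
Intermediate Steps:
c = √10 ≈ 3.1623
o(v) = √10/4
l = -27 (l = (-1*3*3)*3 = -3*3*3 = -9*3 = -27)
(o(76) + 34856)/(l + (20516 + 14220)) = (√10/4 + 34856)/(-27 + (20516 + 14220)) = (34856 + √10/4)/(-27 + 34736) = (34856 + √10/4)/34709 = (34856 + √10/4)*(1/34709) = 34856/34709 + √10/138836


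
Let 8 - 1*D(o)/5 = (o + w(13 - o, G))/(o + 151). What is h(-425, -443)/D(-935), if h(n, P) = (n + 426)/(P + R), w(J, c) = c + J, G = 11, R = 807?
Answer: 7/102310 ≈ 6.8419e-5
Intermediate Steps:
w(J, c) = J + c
h(n, P) = (426 + n)/(807 + P) (h(n, P) = (n + 426)/(P + 807) = (426 + n)/(807 + P))
D(o) = 40 - 120/(151 + o) (D(o) = 40 - 5*(o + ((13 - o) + 11))/(o + 151) = 40 - 5*(o + (24 - o))/(151 + o) = 40 - 120/(151 + o))
h(-425, -443)/D(-935) = ((426 - 425)/(807 - 443))/((40*(148 - 935)/(151 - 935))) = (1/364)/((40*(-787)/(-784))) = ((1/364)*1)/((40*(-1/784)*(-787))) = 1/(364*(3935/98)) = (1/364)*(98/3935) = 7/102310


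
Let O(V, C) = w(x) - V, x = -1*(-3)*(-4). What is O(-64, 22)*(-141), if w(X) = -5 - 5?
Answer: -7614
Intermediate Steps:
x = -12 (x = 3*(-4) = -12)
w(X) = -10
O(V, C) = -10 - V
O(-64, 22)*(-141) = (-10 - 1*(-64))*(-141) = (-10 + 64)*(-141) = 54*(-141) = -7614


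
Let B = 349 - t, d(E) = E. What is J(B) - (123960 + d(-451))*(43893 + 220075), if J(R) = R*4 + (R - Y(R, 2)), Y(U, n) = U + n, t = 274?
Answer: -32602423414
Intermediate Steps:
B = 75 (B = 349 - 1*274 = 349 - 274 = 75)
J(R) = -2 + 4*R (J(R) = R*4 + (R - (R + 2)) = 4*R + (R - (2 + R)) = 4*R + (R + (-2 - R)) = 4*R - 2 = -2 + 4*R)
J(B) - (123960 + d(-451))*(43893 + 220075) = (-2 + 4*75) - (123960 - 451)*(43893 + 220075) = (-2 + 300) - 123509*263968 = 298 - 1*32602423712 = 298 - 32602423712 = -32602423414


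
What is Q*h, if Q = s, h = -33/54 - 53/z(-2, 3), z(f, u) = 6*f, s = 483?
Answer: 22057/12 ≈ 1838.1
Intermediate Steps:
h = 137/36 (h = -33/54 - 53/(6*(-2)) = -33*1/54 - 53/(-12) = -11/18 - 53*(-1/12) = -11/18 + 53/12 = 137/36 ≈ 3.8056)
Q = 483
Q*h = 483*(137/36) = 22057/12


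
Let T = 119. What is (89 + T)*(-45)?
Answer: -9360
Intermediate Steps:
(89 + T)*(-45) = (89 + 119)*(-45) = 208*(-45) = -9360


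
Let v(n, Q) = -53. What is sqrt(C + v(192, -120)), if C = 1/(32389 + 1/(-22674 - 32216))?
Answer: 3*I*sqrt(18612925852528276787)/1777832209 ≈ 7.2801*I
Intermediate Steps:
C = 54890/1777832209 (C = 1/(32389 + 1/(-54890)) = 1/(32389 - 1/54890) = 1/(1777832209/54890) = 54890/1777832209 ≈ 3.0875e-5)
sqrt(C + v(192, -120)) = sqrt(54890/1777832209 - 53) = sqrt(-94225052187/1777832209) = 3*I*sqrt(18612925852528276787)/1777832209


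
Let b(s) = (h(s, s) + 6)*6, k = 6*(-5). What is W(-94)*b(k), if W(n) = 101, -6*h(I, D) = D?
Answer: 6666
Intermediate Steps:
k = -30
h(I, D) = -D/6
b(s) = 36 - s (b(s) = (-s/6 + 6)*6 = (6 - s/6)*6 = 36 - s)
W(-94)*b(k) = 101*(36 - 1*(-30)) = 101*(36 + 30) = 101*66 = 6666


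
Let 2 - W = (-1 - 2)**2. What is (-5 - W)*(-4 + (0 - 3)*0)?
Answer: -8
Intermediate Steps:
W = -7 (W = 2 - (-1 - 2)**2 = 2 - 1*(-3)**2 = 2 - 1*9 = 2 - 9 = -7)
(-5 - W)*(-4 + (0 - 3)*0) = (-5 - 1*(-7))*(-4 + (0 - 3)*0) = (-5 + 7)*(-4 - 3*0) = 2*(-4 + 0) = 2*(-4) = -8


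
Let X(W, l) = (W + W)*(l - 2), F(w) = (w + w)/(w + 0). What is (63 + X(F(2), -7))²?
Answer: 729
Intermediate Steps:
F(w) = 2 (F(w) = (2*w)/w = 2)
X(W, l) = 2*W*(-2 + l) (X(W, l) = (2*W)*(-2 + l) = 2*W*(-2 + l))
(63 + X(F(2), -7))² = (63 + 2*2*(-2 - 7))² = (63 + 2*2*(-9))² = (63 - 36)² = 27² = 729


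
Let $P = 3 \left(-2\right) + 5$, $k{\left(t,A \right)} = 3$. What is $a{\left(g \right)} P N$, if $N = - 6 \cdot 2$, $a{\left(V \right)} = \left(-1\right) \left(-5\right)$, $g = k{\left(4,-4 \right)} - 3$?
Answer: $60$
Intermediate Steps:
$g = 0$ ($g = 3 - 3 = 0$)
$P = -1$ ($P = -6 + 5 = -1$)
$a{\left(V \right)} = 5$
$N = -12$ ($N = \left(-1\right) 12 = -12$)
$a{\left(g \right)} P N = 5 \left(-1\right) \left(-12\right) = \left(-5\right) \left(-12\right) = 60$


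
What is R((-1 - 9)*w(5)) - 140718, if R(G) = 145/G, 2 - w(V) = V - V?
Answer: -562901/4 ≈ -1.4073e+5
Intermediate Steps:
w(V) = 2 (w(V) = 2 - (V - V) = 2 - 1*0 = 2 + 0 = 2)
R((-1 - 9)*w(5)) - 140718 = 145/(((-1 - 9)*2)) - 140718 = 145/((-10*2)) - 140718 = 145/(-20) - 140718 = 145*(-1/20) - 140718 = -29/4 - 140718 = -562901/4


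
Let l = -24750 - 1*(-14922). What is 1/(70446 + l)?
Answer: 1/60618 ≈ 1.6497e-5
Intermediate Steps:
l = -9828 (l = -24750 + 14922 = -9828)
1/(70446 + l) = 1/(70446 - 9828) = 1/60618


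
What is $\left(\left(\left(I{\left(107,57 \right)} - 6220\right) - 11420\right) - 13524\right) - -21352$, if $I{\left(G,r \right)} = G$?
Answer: $-9705$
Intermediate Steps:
$\left(\left(\left(I{\left(107,57 \right)} - 6220\right) - 11420\right) - 13524\right) - -21352 = \left(\left(\left(107 - 6220\right) - 11420\right) - 13524\right) - -21352 = \left(\left(-6113 - 11420\right) - 13524\right) + 21352 = \left(-17533 - 13524\right) + 21352 = -31057 + 21352 = -9705$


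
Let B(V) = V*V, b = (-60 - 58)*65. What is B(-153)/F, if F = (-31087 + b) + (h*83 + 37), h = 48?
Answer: -23409/34736 ≈ -0.67391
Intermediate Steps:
b = -7670 (b = -118*65 = -7670)
B(V) = V²
F = -34736 (F = (-31087 - 7670) + (48*83 + 37) = -38757 + (3984 + 37) = -38757 + 4021 = -34736)
B(-153)/F = (-153)²/(-34736) = 23409*(-1/34736) = -23409/34736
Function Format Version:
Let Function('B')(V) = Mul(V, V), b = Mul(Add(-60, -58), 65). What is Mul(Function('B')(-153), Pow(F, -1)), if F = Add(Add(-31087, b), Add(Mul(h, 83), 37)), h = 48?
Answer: Rational(-23409, 34736) ≈ -0.67391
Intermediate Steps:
b = -7670 (b = Mul(-118, 65) = -7670)
Function('B')(V) = Pow(V, 2)
F = -34736 (F = Add(Add(-31087, -7670), Add(Mul(48, 83), 37)) = Add(-38757, Add(3984, 37)) = Add(-38757, 4021) = -34736)
Mul(Function('B')(-153), Pow(F, -1)) = Mul(Pow(-153, 2), Pow(-34736, -1)) = Mul(23409, Rational(-1, 34736)) = Rational(-23409, 34736)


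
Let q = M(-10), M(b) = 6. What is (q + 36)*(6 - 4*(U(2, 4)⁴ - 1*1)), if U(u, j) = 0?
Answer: 420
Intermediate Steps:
q = 6
(q + 36)*(6 - 4*(U(2, 4)⁴ - 1*1)) = (6 + 36)*(6 - 4*(0⁴ - 1*1)) = 42*(6 - 4*(0 - 1)) = 42*(6 - 4*(-1)) = 42*(6 + 4) = 42*10 = 420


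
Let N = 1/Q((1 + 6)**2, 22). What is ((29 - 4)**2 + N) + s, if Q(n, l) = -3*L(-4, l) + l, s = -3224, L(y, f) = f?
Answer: -114357/44 ≈ -2599.0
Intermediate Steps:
Q(n, l) = -2*l (Q(n, l) = -3*l + l = -2*l)
N = -1/44 (N = 1/(-2*22) = 1/(-44) = -1/44 ≈ -0.022727)
((29 - 4)**2 + N) + s = ((29 - 4)**2 - 1/44) - 3224 = (25**2 - 1/44) - 3224 = (625 - 1/44) - 3224 = 27499/44 - 3224 = -114357/44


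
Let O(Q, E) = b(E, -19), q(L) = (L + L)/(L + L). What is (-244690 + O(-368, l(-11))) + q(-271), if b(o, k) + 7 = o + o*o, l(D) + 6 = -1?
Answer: -244654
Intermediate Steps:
l(D) = -7 (l(D) = -6 - 1 = -7)
q(L) = 1 (q(L) = (2*L)/((2*L)) = (2*L)*(1/(2*L)) = 1)
b(o, k) = -7 + o + o² (b(o, k) = -7 + (o + o*o) = -7 + (o + o²) = -7 + o + o²)
O(Q, E) = -7 + E + E²
(-244690 + O(-368, l(-11))) + q(-271) = (-244690 + (-7 - 7 + (-7)²)) + 1 = (-244690 + (-7 - 7 + 49)) + 1 = (-244690 + 35) + 1 = -244655 + 1 = -244654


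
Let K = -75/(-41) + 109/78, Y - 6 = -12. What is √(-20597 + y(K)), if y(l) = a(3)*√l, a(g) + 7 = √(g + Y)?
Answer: √3198*√(-65869206 + √33000162*(-7 + I*√3))/3198 ≈ 0.010836 + 143.56*I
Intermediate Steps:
Y = -6 (Y = 6 - 12 = -6)
K = 10319/3198 (K = -75*(-1/41) + 109*(1/78) = 75/41 + 109/78 = 10319/3198 ≈ 3.2267)
a(g) = -7 + √(-6 + g) (a(g) = -7 + √(g - 6) = -7 + √(-6 + g))
y(l) = √l*(-7 + I*√3) (y(l) = (-7 + √(-6 + 3))*√l = (-7 + √(-3))*√l = (-7 + I*√3)*√l = √l*(-7 + I*√3))
√(-20597 + y(K)) = √(-20597 + √(10319/3198)*(-7 + I*√3)) = √(-20597 + (√33000162/3198)*(-7 + I*√3)) = √(-20597 + √33000162*(-7 + I*√3)/3198)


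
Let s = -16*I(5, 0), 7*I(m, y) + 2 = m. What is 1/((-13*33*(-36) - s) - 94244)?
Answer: -7/551552 ≈ -1.2691e-5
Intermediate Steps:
I(m, y) = -2/7 + m/7
s = -48/7 (s = -16*(-2/7 + (⅐)*5) = -16*(-2/7 + 5/7) = -16*3/7 = -48/7 ≈ -6.8571)
1/((-13*33*(-36) - s) - 94244) = 1/((-13*33*(-36) - 1*(-48/7)) - 94244) = 1/((-429*(-36) + 48/7) - 94244) = 1/((15444 + 48/7) - 94244) = 1/(108156/7 - 94244) = 1/(-551552/7) = -7/551552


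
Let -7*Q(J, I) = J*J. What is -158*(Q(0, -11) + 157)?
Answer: -24806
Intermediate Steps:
Q(J, I) = -J²/7 (Q(J, I) = -J*J/7 = -J²/7)
-158*(Q(0, -11) + 157) = -158*(-⅐*0² + 157) = -158*(-⅐*0 + 157) = -158*(0 + 157) = -158*157 = -24806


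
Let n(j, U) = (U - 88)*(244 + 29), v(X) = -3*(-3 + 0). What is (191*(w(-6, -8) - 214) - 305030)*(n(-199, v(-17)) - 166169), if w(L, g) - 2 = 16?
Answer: 64293196976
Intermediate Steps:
v(X) = 9 (v(X) = -3*(-3) = 9)
w(L, g) = 18 (w(L, g) = 2 + 16 = 18)
n(j, U) = -24024 + 273*U (n(j, U) = (-88 + U)*273 = -24024 + 273*U)
(191*(w(-6, -8) - 214) - 305030)*(n(-199, v(-17)) - 166169) = (191*(18 - 214) - 305030)*((-24024 + 273*9) - 166169) = (191*(-196) - 305030)*((-24024 + 2457) - 166169) = (-37436 - 305030)*(-21567 - 166169) = -342466*(-187736) = 64293196976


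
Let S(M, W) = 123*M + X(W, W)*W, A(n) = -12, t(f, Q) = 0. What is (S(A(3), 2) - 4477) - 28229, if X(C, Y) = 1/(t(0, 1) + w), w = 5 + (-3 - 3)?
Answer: -34184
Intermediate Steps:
w = -1 (w = 5 - 6 = -1)
X(C, Y) = -1 (X(C, Y) = 1/(0 - 1) = 1/(-1) = -1)
S(M, W) = -W + 123*M (S(M, W) = 123*M - W = -W + 123*M)
(S(A(3), 2) - 4477) - 28229 = ((-1*2 + 123*(-12)) - 4477) - 28229 = ((-2 - 1476) - 4477) - 28229 = (-1478 - 4477) - 28229 = -5955 - 28229 = -34184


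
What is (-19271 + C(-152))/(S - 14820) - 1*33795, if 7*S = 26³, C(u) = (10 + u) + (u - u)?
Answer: -2911776489/86164 ≈ -33793.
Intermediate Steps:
C(u) = 10 + u (C(u) = (10 + u) + 0 = 10 + u)
S = 17576/7 (S = (⅐)*26³ = (⅐)*17576 = 17576/7 ≈ 2510.9)
(-19271 + C(-152))/(S - 14820) - 1*33795 = (-19271 + (10 - 152))/(17576/7 - 14820) - 1*33795 = (-19271 - 142)/(-86164/7) - 33795 = -19413*(-7/86164) - 33795 = 135891/86164 - 33795 = -2911776489/86164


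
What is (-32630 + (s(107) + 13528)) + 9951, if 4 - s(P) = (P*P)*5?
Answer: -66392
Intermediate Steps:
s(P) = 4 - 5*P² (s(P) = 4 - P*P*5 = 4 - P²*5 = 4 - 5*P²)
(-32630 + (s(107) + 13528)) + 9951 = (-32630 + ((4 - 5*107²) + 13528)) + 9951 = (-32630 + ((4 - 5*11449) + 13528)) + 9951 = (-32630 + ((4 - 57245) + 13528)) + 9951 = (-32630 + (-57241 + 13528)) + 9951 = (-32630 - 43713) + 9951 = -76343 + 9951 = -66392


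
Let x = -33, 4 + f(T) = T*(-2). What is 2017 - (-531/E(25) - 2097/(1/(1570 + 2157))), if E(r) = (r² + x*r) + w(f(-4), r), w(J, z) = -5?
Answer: 1602594349/205 ≈ 7.8175e+6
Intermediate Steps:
f(T) = -4 - 2*T (f(T) = -4 + T*(-2) = -4 - 2*T)
E(r) = -5 + r² - 33*r (E(r) = (r² - 33*r) - 5 = -5 + r² - 33*r)
2017 - (-531/E(25) - 2097/(1/(1570 + 2157))) = 2017 - (-531/(-5 + 25² - 33*25) - 2097/(1/(1570 + 2157))) = 2017 - (-531/(-5 + 625 - 825) - 2097/(1/3727)) = 2017 - (-531/(-205) - 2097/1/3727) = 2017 - (-531*(-1/205) - 2097*3727) = 2017 - (531/205 - 7815519) = 2017 - 1*(-1602180864/205) = 2017 + 1602180864/205 = 1602594349/205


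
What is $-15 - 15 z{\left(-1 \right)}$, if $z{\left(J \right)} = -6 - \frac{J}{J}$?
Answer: $90$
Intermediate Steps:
$z{\left(J \right)} = -7$ ($z{\left(J \right)} = -6 - 1 = -7$)
$-15 - 15 z{\left(-1 \right)} = -15 - -105 = -15 + 105 = 90$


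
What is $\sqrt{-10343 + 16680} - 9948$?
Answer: $-9948 + \sqrt{6337} \approx -9868.4$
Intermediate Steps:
$\sqrt{-10343 + 16680} - 9948 = \sqrt{6337} - 9948 = -9948 + \sqrt{6337}$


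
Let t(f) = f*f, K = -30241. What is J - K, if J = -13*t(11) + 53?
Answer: 28721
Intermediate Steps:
t(f) = f²
J = -1520 (J = -13*11² + 53 = -13*121 + 53 = -1573 + 53 = -1520)
J - K = -1520 - 1*(-30241) = -1520 + 30241 = 28721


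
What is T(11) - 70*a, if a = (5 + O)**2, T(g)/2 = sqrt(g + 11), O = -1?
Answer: -1120 + 2*sqrt(22) ≈ -1110.6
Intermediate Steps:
T(g) = 2*sqrt(11 + g) (T(g) = 2*sqrt(g + 11) = 2*sqrt(11 + g))
a = 16 (a = (5 - 1)**2 = 4**2 = 16)
T(11) - 70*a = 2*sqrt(11 + 11) - 70*16 = 2*sqrt(22) - 1120 = -1120 + 2*sqrt(22)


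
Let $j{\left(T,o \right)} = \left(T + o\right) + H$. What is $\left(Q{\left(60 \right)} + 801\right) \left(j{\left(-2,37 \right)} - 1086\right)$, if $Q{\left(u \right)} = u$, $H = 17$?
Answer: $-890274$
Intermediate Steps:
$j{\left(T,o \right)} = 17 + T + o$ ($j{\left(T,o \right)} = \left(T + o\right) + 17 = 17 + T + o$)
$\left(Q{\left(60 \right)} + 801\right) \left(j{\left(-2,37 \right)} - 1086\right) = \left(60 + 801\right) \left(\left(17 - 2 + 37\right) - 1086\right) = 861 \left(52 - 1086\right) = 861 \left(-1034\right) = -890274$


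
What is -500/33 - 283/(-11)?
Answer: 349/33 ≈ 10.576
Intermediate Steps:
-500/33 - 283/(-11) = -500*1/33 - 283*(-1/11) = -500/33 + 283/11 = 349/33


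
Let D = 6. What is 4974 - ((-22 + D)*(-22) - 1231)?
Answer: 5853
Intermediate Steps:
4974 - ((-22 + D)*(-22) - 1231) = 4974 - ((-22 + 6)*(-22) - 1231) = 4974 - (-16*(-22) - 1231) = 4974 - (352 - 1231) = 4974 - 1*(-879) = 4974 + 879 = 5853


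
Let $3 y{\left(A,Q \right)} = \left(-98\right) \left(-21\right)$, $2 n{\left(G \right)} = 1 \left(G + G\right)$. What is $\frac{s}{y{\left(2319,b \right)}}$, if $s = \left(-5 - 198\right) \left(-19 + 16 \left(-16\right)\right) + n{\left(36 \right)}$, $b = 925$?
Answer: $\frac{55861}{686} \approx 81.43$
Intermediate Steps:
$n{\left(G \right)} = G$ ($n{\left(G \right)} = \frac{1 \left(G + G\right)}{2} = \frac{1 \cdot 2 G}{2} = \frac{2 G}{2} = G$)
$y{\left(A,Q \right)} = 686$ ($y{\left(A,Q \right)} = \frac{\left(-98\right) \left(-21\right)}{3} = \frac{1}{3} \cdot 2058 = 686$)
$s = 55861$ ($s = \left(-5 - 198\right) \left(-19 + 16 \left(-16\right)\right) + 36 = \left(-5 - 198\right) \left(-19 - 256\right) + 36 = \left(-203\right) \left(-275\right) + 36 = 55825 + 36 = 55861$)
$\frac{s}{y{\left(2319,b \right)}} = \frac{55861}{686}$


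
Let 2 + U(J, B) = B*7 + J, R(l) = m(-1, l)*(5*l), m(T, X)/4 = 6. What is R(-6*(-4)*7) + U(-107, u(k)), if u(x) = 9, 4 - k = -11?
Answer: 20114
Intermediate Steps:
k = 15 (k = 4 - 1*(-11) = 4 + 11 = 15)
m(T, X) = 24 (m(T, X) = 4*6 = 24)
R(l) = 120*l (R(l) = 24*(5*l) = 120*l)
U(J, B) = -2 + J + 7*B (U(J, B) = -2 + (B*7 + J) = -2 + (7*B + J) = -2 + (J + 7*B) = -2 + J + 7*B)
R(-6*(-4)*7) + U(-107, u(k)) = 120*(-6*(-4)*7) + (-2 - 107 + 7*9) = 120*(24*7) + (-2 - 107 + 63) = 120*168 - 46 = 20160 - 46 = 20114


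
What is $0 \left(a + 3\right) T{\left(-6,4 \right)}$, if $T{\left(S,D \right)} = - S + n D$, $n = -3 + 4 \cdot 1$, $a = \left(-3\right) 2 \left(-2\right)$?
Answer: $0$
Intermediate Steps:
$a = 12$ ($a = \left(-6\right) \left(-2\right) = 12$)
$n = 1$ ($n = -3 + 4 = 1$)
$T{\left(S,D \right)} = D - S$ ($T{\left(S,D \right)} = - S + 1 D = - S + D = D - S$)
$0 \left(a + 3\right) T{\left(-6,4 \right)} = 0 \left(12 + 3\right) \left(4 - -6\right) = 0 \cdot 15 \left(4 + 6\right) = 0 \cdot 10 = 0$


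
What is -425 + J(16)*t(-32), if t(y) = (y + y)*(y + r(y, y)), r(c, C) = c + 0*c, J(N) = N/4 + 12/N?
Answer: 19031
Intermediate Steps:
J(N) = 12/N + N/4 (J(N) = N*(¼) + 12/N = N/4 + 12/N = 12/N + N/4)
r(c, C) = c (r(c, C) = c + 0 = c)
t(y) = 4*y² (t(y) = (y + y)*(y + y) = (2*y)*(2*y) = 4*y²)
-425 + J(16)*t(-32) = -425 + (12/16 + (¼)*16)*(4*(-32)²) = -425 + (12*(1/16) + 4)*(4*1024) = -425 + (¾ + 4)*4096 = -425 + (19/4)*4096 = -425 + 19456 = 19031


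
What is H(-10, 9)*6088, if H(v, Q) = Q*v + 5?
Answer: -517480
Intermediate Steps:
H(v, Q) = 5 + Q*v
H(-10, 9)*6088 = (5 + 9*(-10))*6088 = (5 - 90)*6088 = -85*6088 = -517480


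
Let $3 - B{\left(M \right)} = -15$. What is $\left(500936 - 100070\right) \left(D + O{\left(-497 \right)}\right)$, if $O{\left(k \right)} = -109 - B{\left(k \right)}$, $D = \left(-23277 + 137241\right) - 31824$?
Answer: $32876223258$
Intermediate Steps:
$B{\left(M \right)} = 18$ ($B{\left(M \right)} = 3 - -15 = 3 + 15 = 18$)
$D = 82140$ ($D = 113964 - 31824 = 82140$)
$O{\left(k \right)} = -127$ ($O{\left(k \right)} = -109 - 18 = -127$)
$\left(500936 - 100070\right) \left(D + O{\left(-497 \right)}\right) = \left(500936 - 100070\right) \left(82140 - 127\right) = 400866 \cdot 82013 = 32876223258$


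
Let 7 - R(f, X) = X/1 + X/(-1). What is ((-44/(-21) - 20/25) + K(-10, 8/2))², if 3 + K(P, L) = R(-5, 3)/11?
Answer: 1522756/1334025 ≈ 1.1415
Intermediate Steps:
R(f, X) = 7 (R(f, X) = 7 - (X/1 + X/(-1)) = 7 - (X*1 + X*(-1)) = 7 - (X - X) = 7 - 1*0 = 7 + 0 = 7)
K(P, L) = -26/11 (K(P, L) = -3 + 7/11 = -26/11)
((-44/(-21) - 20/25) + K(-10, 8/2))² = ((-44/(-21) - 20/25) - 26/11)² = ((-44*(-1/21) - 20*1/25) - 26/11)² = ((44/21 - ⅘) - 26/11)² = (136/105 - 26/11)² = (-1234/1155)² = 1522756/1334025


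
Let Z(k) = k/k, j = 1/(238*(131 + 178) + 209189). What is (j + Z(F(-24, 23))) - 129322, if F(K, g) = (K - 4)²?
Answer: -36563055650/282731 ≈ -1.2932e+5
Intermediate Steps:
F(K, g) = (-4 + K)²
j = 1/282731 (j = 1/(238*309 + 209189) = 1/(73542 + 209189) = 1/282731 ≈ 3.5369e-6)
Z(k) = 1
(j + Z(F(-24, 23))) - 129322 = (1/282731 + 1) - 129322 = 282732/282731 - 129322 = -36563055650/282731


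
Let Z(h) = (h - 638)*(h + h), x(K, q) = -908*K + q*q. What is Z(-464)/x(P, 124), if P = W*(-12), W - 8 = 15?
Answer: 15979/4156 ≈ 3.8448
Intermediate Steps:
W = 23 (W = 8 + 15 = 23)
P = -276 (P = 23*(-12) = -276)
x(K, q) = q**2 - 908*K (x(K, q) = -908*K + q**2 = q**2 - 908*K)
Z(h) = 2*h*(-638 + h) (Z(h) = (-638 + h)*(2*h) = 2*h*(-638 + h))
Z(-464)/x(P, 124) = (2*(-464)*(-638 - 464))/(124**2 - 908*(-276)) = (2*(-464)*(-1102))/(15376 + 250608) = 1022656/265984 = 1022656*(1/265984) = 15979/4156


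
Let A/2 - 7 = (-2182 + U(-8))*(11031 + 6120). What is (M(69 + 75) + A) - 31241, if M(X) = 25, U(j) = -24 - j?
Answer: -75426998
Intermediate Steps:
A = -75395782 (A = 14 + 2*((-2182 + (-24 - 1*(-8)))*(11031 + 6120)) = 14 + 2*((-2182 + (-24 + 8))*17151) = 14 + 2*((-2182 - 16)*17151) = 14 + 2*(-2198*17151) = 14 + 2*(-37697898) = 14 - 75395796 = -75395782)
(M(69 + 75) + A) - 31241 = (25 - 75395782) - 31241 = -75395757 - 31241 = -75426998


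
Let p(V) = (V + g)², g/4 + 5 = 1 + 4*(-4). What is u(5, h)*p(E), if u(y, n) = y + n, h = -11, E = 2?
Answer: -36504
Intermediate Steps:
g = -80 (g = -20 + 4*(1 + 4*(-4)) = -20 + 4*(1 - 16) = -20 + 4*(-15) = -20 - 60 = -80)
u(y, n) = n + y
p(V) = (-80 + V)² (p(V) = (V - 80)² = (-80 + V)²)
u(5, h)*p(E) = (-11 + 5)*(-80 + 2)² = -6*(-78)² = -6*6084 = -36504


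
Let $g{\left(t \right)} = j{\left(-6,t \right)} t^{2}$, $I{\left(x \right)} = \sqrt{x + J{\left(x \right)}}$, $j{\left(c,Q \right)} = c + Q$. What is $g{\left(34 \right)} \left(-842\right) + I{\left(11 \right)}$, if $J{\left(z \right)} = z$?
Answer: $-27253856 + \sqrt{22} \approx -2.7254 \cdot 10^{7}$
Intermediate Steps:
$j{\left(c,Q \right)} = Q + c$
$I{\left(x \right)} = \sqrt{2} \sqrt{x}$ ($I{\left(x \right)} = \sqrt{x + x} = \sqrt{2 x} = \sqrt{2} \sqrt{x}$)
$g{\left(t \right)} = t^{2} \left(-6 + t\right)$ ($g{\left(t \right)} = \left(t - 6\right) t^{2} = \left(-6 + t\right) t^{2} = t^{2} \left(-6 + t\right)$)
$g{\left(34 \right)} \left(-842\right) + I{\left(11 \right)} = 34^{2} \left(-6 + 34\right) \left(-842\right) + \sqrt{2} \sqrt{11} = 1156 \cdot 28 \left(-842\right) + \sqrt{22} = 32368 \left(-842\right) + \sqrt{22} = -27253856 + \sqrt{22}$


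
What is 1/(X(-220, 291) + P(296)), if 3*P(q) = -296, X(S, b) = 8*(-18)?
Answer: -3/728 ≈ -0.0041209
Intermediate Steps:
X(S, b) = -144
P(q) = -296/3 (P(q) = (1/3)*(-296) = -296/3)
1/(X(-220, 291) + P(296)) = 1/(-144 - 296/3) = 1/(-728/3) = -3/728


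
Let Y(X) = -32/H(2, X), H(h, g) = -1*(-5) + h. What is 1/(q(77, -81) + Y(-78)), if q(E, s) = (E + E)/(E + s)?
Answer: -14/603 ≈ -0.023217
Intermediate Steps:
H(h, g) = 5 + h
Y(X) = -32/7 (Y(X) = -32/(5 + 2) = -32/7)
q(E, s) = 2*E/(E + s) (q(E, s) = (2*E)/(E + s) = 2*E/(E + s))
1/(q(77, -81) + Y(-78)) = 1/(2*77/(77 - 81) - 32/7) = 1/(2*77/(-4) - 32/7) = 1/(2*77*(-1/4) - 32/7) = 1/(-77/2 - 32/7) = 1/(-603/14) = -14/603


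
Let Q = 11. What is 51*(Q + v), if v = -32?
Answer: -1071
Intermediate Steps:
51*(Q + v) = 51*(11 - 32) = 51*(-21) = -1071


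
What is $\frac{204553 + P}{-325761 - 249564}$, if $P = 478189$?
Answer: $- \frac{682742}{575325} \approx -1.1867$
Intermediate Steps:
$\frac{204553 + P}{-325761 - 249564} = \frac{204553 + 478189}{-325761 - 249564} = \frac{682742}{-575325} = 682742 \left(- \frac{1}{575325}\right) = - \frac{682742}{575325}$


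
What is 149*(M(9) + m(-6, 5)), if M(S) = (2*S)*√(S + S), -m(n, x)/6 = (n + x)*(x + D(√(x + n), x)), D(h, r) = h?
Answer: 4470 + 894*I + 8046*√2 ≈ 15849.0 + 894.0*I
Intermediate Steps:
m(n, x) = -6*(n + x)*(x + √(n + x)) (m(n, x) = -6*(n + x)*(x + √(x + n)) = -6*(n + x)*(x + √(n + x)))
M(S) = 2*√2*S^(3/2) (M(S) = (2*S)*√(2*S) = (2*S)*(√2*√S) = 2*√2*S^(3/2))
149*(M(9) + m(-6, 5)) = 149*(2*√2*9^(3/2) + (-6*5² - 6*(-6)*5 - 6*(-6)*√(-6 + 5) - 6*5*√(-6 + 5))) = 149*(2*√2*27 + (-6*25 + 180 - 6*(-6)*√(-1) - 6*5*√(-1))) = 149*(54*√2 + (-150 + 180 - 6*(-6)*I - 6*5*I)) = 149*(54*√2 + (-150 + 180 + 36*I - 30*I)) = 149*(54*√2 + (30 + 6*I)) = 149*(30 + 6*I + 54*√2) = 4470 + 894*I + 8046*√2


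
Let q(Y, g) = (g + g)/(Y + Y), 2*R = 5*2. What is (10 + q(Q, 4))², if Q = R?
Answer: 2916/25 ≈ 116.64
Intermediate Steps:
R = 5 (R = (5*2)/2 = (½)*10 = 5)
Q = 5
q(Y, g) = g/Y (q(Y, g) = (2*g)/((2*Y)) = (2*g)*(1/(2*Y)) = g/Y)
(10 + q(Q, 4))² = (10 + 4/5)² = (10 + 4*(⅕))² = (10 + ⅘)² = (54/5)² = 2916/25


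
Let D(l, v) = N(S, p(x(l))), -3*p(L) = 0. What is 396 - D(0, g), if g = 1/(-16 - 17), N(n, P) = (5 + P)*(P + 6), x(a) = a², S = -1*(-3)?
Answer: 366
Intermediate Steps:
S = 3
p(L) = 0 (p(L) = -⅓*0 = 0)
N(n, P) = (5 + P)*(6 + P)
g = -1/33 (g = 1/(-33) = -1/33 ≈ -0.030303)
D(l, v) = 30 (D(l, v) = 30 + 0² + 11*0 = 30 + 0 + 0 = 30)
396 - D(0, g) = 396 - 1*30 = 396 - 30 = 366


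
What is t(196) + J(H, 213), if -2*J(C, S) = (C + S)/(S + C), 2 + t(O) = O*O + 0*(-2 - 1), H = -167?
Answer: 76827/2 ≈ 38414.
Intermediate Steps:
t(O) = -2 + O**2 (t(O) = -2 + (O*O + 0*(-2 - 1)) = -2 + (O**2 + 0*(-3)) = -2 + (O**2 + 0) = -2 + O**2)
J(C, S) = -1/2 (J(C, S) = -(C + S)/(2*(S + C)) = -(C + S)/(2*(C + S)) = -1/2*1 = -1/2)
t(196) + J(H, 213) = (-2 + 196**2) - 1/2 = (-2 + 38416) - 1/2 = 38414 - 1/2 = 76827/2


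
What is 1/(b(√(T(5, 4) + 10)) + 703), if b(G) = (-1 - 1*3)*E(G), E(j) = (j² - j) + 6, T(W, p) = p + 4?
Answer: 607/368161 - 12*√2/368161 ≈ 0.0016026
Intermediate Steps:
T(W, p) = 4 + p
E(j) = 6 + j² - j
b(G) = -24 - 4*G² + 4*G (b(G) = (-1 - 1*3)*(6 + G² - G) = (-1 - 3)*(6 + G² - G) = -4*(6 + G² - G) = -24 - 4*G² + 4*G)
1/(b(√(T(5, 4) + 10)) + 703) = 1/((-24 - 4*(√((4 + 4) + 10))² + 4*√((4 + 4) + 10)) + 703) = 1/((-24 - 4*(√(8 + 10))² + 4*√(8 + 10)) + 703) = 1/((-24 - 4*(√18)² + 4*√18) + 703) = 1/((-24 - 4*(3*√2)² + 4*(3*√2)) + 703) = 1/((-24 - 4*18 + 12*√2) + 703) = 1/((-24 - 72 + 12*√2) + 703) = 1/((-96 + 12*√2) + 703) = 1/(607 + 12*√2)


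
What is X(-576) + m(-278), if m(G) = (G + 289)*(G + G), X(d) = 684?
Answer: -5432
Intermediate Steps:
m(G) = 2*G*(289 + G) (m(G) = (289 + G)*(2*G) = 2*G*(289 + G))
X(-576) + m(-278) = 684 + 2*(-278)*(289 - 278) = 684 + 2*(-278)*11 = 684 - 6116 = -5432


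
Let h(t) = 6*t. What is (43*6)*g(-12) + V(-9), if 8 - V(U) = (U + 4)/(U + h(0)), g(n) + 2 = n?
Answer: -32441/9 ≈ -3604.6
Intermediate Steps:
g(n) = -2 + n
V(U) = 8 - (4 + U)/U (V(U) = 8 - (U + 4)/(U + 6*0) = 8 - (4 + U)/(U + 0) = 8 - (4 + U)/U)
(43*6)*g(-12) + V(-9) = (43*6)*(-2 - 12) + (7 - 4/(-9)) = 258*(-14) + (7 - 4*(-1/9)) = -3612 + (7 + 4/9) = -3612 + 67/9 = -32441/9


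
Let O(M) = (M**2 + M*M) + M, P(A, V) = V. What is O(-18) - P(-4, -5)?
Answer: 635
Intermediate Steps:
O(M) = M + 2*M**2 (O(M) = (M**2 + M**2) + M = 2*M**2 + M = M + 2*M**2)
O(-18) - P(-4, -5) = -18*(1 + 2*(-18)) - 1*(-5) = -18*(1 - 36) + 5 = -18*(-35) + 5 = 630 + 5 = 635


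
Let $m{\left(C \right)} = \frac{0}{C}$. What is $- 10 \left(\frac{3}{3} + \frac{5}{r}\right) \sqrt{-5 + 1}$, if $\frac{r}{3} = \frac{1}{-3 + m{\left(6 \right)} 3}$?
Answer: $80 i \approx 80.0 i$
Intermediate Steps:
$m{\left(C \right)} = 0$
$r = -1$ ($r = \frac{3}{-3 + 0 \cdot 3} = \frac{3}{-3 + 0} = \frac{3}{-3} = 3 \left(- \frac{1}{3}\right) = -1$)
$- 10 \left(\frac{3}{3} + \frac{5}{r}\right) \sqrt{-5 + 1} = - 10 \left(\frac{3}{3} + \frac{5}{-1}\right) \sqrt{-5 + 1} = - 10 \left(3 \cdot \frac{1}{3} + 5 \left(-1\right)\right) \sqrt{-4} = - 10 \left(1 - 5\right) 2 i = \left(-10\right) \left(-4\right) 2 i = 40 \cdot 2 i = 80 i$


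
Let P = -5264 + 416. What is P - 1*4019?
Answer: -8867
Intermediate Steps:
P = -4848
P - 1*4019 = -4848 - 1*4019 = -4848 - 4019 = -8867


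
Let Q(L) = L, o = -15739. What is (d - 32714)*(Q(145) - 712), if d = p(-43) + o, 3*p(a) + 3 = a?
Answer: 27481545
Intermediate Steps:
p(a) = -1 + a/3
d = -47263/3 (d = (-1 + (⅓)*(-43)) - 15739 = (-1 - 43/3) - 15739 = -46/3 - 15739 = -47263/3 ≈ -15754.)
(d - 32714)*(Q(145) - 712) = (-47263/3 - 32714)*(145 - 712) = -145405/3*(-567) = 27481545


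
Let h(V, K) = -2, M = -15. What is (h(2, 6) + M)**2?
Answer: 289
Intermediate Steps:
(h(2, 6) + M)**2 = (-2 - 15)**2 = (-17)**2 = 289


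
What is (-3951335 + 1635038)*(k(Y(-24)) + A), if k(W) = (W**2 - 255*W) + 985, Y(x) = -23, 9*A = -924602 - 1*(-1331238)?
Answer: -365239115653/3 ≈ -1.2175e+11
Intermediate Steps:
A = 406636/9 (A = (-924602 - 1*(-1331238))/9 = (-924602 + 1331238)/9 = (1/9)*406636 = 406636/9 ≈ 45182.)
k(W) = 985 + W**2 - 255*W
(-3951335 + 1635038)*(k(Y(-24)) + A) = (-3951335 + 1635038)*((985 + (-23)**2 - 255*(-23)) + 406636/9) = -2316297*((985 + 529 + 5865) + 406636/9) = -2316297*(7379 + 406636/9) = -2316297*473047/9 = -365239115653/3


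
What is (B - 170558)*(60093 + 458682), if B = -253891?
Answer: -220193529975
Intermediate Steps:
(B - 170558)*(60093 + 458682) = (-253891 - 170558)*(60093 + 458682) = -424449*518775 = -220193529975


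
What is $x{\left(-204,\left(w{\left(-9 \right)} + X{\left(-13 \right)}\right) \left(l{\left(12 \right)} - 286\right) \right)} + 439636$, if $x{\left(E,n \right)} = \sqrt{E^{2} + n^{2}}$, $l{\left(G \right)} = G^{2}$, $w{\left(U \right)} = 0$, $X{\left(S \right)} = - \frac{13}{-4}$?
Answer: $439636 + \frac{\sqrt{1018393}}{2} \approx 4.4014 \cdot 10^{5}$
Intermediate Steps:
$X{\left(S \right)} = \frac{13}{4}$ ($X{\left(S \right)} = \left(-13\right) \left(- \frac{1}{4}\right) = \frac{13}{4}$)
$x{\left(-204,\left(w{\left(-9 \right)} + X{\left(-13 \right)}\right) \left(l{\left(12 \right)} - 286\right) \right)} + 439636 = \sqrt{\left(-204\right)^{2} + \left(\left(0 + \frac{13}{4}\right) \left(12^{2} - 286\right)\right)^{2}} + 439636 = \sqrt{41616 + \left(\frac{13 \left(144 - 286\right)}{4}\right)^{2}} + 439636 = \sqrt{41616 + \left(\frac{13}{4} \left(-142\right)\right)^{2}} + 439636 = \sqrt{41616 + \left(- \frac{923}{2}\right)^{2}} + 439636 = \sqrt{41616 + \frac{851929}{4}} + 439636 = \sqrt{\frac{1018393}{4}} + 439636 = \frac{\sqrt{1018393}}{2} + 439636 = 439636 + \frac{\sqrt{1018393}}{2}$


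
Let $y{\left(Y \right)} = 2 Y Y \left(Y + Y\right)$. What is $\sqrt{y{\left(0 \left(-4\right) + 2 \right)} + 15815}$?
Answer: $\sqrt{15847} \approx 125.88$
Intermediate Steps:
$y{\left(Y \right)} = 4 Y^{3}$ ($y{\left(Y \right)} = 2 Y Y 2 Y = 2 Y 2 Y^{2} = 4 Y^{3}$)
$\sqrt{y{\left(0 \left(-4\right) + 2 \right)} + 15815} = \sqrt{4 \left(0 \left(-4\right) + 2\right)^{3} + 15815} = \sqrt{4 \left(0 + 2\right)^{3} + 15815} = \sqrt{4 \cdot 2^{3} + 15815} = \sqrt{4 \cdot 8 + 15815} = \sqrt{32 + 15815} = \sqrt{15847}$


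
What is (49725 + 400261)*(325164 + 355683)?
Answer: 306371618142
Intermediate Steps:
(49725 + 400261)*(325164 + 355683) = 449986*680847 = 306371618142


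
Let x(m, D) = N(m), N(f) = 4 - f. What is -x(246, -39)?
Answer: 242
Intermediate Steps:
x(m, D) = 4 - m
-x(246, -39) = -(4 - 1*246) = -(4 - 246) = -1*(-242) = 242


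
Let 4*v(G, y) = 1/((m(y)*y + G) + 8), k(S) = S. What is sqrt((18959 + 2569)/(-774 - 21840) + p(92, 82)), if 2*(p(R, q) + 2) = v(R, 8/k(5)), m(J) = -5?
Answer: I*sqrt(1419060468658)/693496 ≈ 1.7177*I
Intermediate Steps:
v(G, y) = 1/(4*(8 + G - 5*y)) (v(G, y) = 1/(4*((-5*y + G) + 8)) = 1/(4*((G - 5*y) + 8)) = 1/(4*(8 + G - 5*y)))
p(R, q) = -2 + 1/(8*R) (p(R, q) = -2 + (1/(4*(8 + R - 40/5)))/2 = -2 + (1/(4*(8 + R - 5*8/5)))/2 = -2 + (1/(4*(8 + R - 8)))/2 = -2 + (1/(4*R))/2 = -2 + 1/(8*R))
sqrt((18959 + 2569)/(-774 - 21840) + p(92, 82)) = sqrt((18959 + 2569)/(-774 - 21840) + (-2 + (1/8)/92)) = sqrt(21528/(-22614) + (-2 + (1/8)*(1/92))) = sqrt(21528*(-1/22614) + (-2 + 1/736)) = sqrt(-3588/3769 - 1471/736) = sqrt(-8184967/2773984) = I*sqrt(1419060468658)/693496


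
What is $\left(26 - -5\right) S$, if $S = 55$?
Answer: $1705$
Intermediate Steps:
$\left(26 - -5\right) S = \left(26 - -5\right) 55 = \left(26 + 5\right) 55 = 31 \cdot 55 = 1705$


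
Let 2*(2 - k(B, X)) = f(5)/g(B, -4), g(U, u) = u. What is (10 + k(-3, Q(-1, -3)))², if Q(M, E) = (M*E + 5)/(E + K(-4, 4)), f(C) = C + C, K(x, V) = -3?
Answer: 2809/16 ≈ 175.56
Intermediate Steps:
f(C) = 2*C
Q(M, E) = (5 + E*M)/(-3 + E) (Q(M, E) = (M*E + 5)/(E - 3) = (E*M + 5)/(-3 + E) = (5 + E*M)/(-3 + E))
k(B, X) = 13/4 (k(B, X) = 2 - 2*5/(2*(-4)) = 2 - 5*(-1)/4 = 2 - ½*(-5/2) = 2 + 5/4 = 13/4)
(10 + k(-3, Q(-1, -3)))² = (10 + 13/4)² = (53/4)² = 2809/16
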